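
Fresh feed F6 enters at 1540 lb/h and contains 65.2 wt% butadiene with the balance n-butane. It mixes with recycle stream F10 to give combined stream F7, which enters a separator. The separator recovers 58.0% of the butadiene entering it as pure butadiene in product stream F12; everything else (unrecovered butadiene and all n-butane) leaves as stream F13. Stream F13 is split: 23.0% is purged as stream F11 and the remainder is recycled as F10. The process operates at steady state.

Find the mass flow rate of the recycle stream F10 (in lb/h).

n-butane enters only via F6 and leaves only via the purge: 1540×0.348 = 0.230×(n-butane in F13), and the separator passes all n-butane, so n-butane in F7 = n-butane in F13 = 2330.1 lb/h.
butadiene in F7: m_A = 1540×0.652 + (1−0.230)·(1−0.580)·m_A, so m_A = 1004.1/0.6766 = 1484 lb/h.
F13 = (1−0.580)×1484 + 2330.1 = 2953.4 lb/h.
Recycle F10 = (1−0.230)×2953.4 = 2274.1 lb/h.

2274 lb/h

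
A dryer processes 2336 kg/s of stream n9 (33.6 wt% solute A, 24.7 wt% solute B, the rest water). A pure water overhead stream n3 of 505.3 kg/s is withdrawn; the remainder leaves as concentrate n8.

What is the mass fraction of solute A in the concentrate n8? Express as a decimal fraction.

0.429

solute A is not removed: 2336×0.336 = 784.9 kg/s of solute A enters n8.
Concentrate = 2336 − 505.3 = 1830.7 kg/s.
Mass fraction = 784.9/1830.7 = 0.429.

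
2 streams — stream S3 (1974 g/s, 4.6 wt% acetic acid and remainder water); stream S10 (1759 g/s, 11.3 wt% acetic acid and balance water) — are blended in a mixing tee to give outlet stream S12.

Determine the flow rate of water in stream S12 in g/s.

3443 g/s

water out = water in = 1974×0.954 + 1759×0.887 = 3443.4 g/s.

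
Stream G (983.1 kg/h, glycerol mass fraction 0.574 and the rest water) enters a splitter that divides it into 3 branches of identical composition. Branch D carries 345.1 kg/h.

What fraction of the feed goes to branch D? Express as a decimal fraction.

0.351

Fraction to D = 345.1/983.1 = 0.3510.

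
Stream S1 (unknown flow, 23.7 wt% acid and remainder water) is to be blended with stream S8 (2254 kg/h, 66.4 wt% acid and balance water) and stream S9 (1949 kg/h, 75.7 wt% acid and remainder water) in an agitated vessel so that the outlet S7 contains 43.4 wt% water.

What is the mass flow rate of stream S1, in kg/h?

Let S1 be the unknown flow. Total out = 4203 + S1.
water balance: 1231 + 0.763·S1 = 0.434·(4203 + S1)
(0.763 − 0.434)·S1 = 0.434×4203 − 1231 = 593.15
S1 = 593.15 / 0.329 = 1802.9 kg/h

1803 kg/h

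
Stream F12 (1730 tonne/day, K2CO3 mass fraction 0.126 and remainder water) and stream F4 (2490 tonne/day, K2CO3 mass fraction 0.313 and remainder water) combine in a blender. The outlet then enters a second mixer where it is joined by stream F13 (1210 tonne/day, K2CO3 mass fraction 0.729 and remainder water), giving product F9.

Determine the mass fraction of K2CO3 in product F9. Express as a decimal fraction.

0.346

Overall, product flow = 5430 tonne/day.
K2CO3 in = 1730×0.126 + 2490×0.313 + 1210×0.729 = 1879.4 tonne/day.
K2CO3 fraction in F9 = 0.346.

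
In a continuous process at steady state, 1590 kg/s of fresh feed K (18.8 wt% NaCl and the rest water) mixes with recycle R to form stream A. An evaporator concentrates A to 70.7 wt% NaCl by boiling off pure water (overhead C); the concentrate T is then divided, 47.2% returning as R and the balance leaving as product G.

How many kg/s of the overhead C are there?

1167 kg/s

Overall NaCl balance (none leaves overhead): NaCl in fresh feed = NaCl in product, i.e. 1590×0.188 = (1−0.472)·T·0.707.
T = 298.92/(0.707×0.528) = 800.76 kg/s.
Recycle R = 0.472×800.76 = 377.96 kg/s.
Combined feed A = 1590 + 377.96 = 1968 kg/s.
Overhead C = A − T = 1968 − 800.76 = 1167.2 kg/s.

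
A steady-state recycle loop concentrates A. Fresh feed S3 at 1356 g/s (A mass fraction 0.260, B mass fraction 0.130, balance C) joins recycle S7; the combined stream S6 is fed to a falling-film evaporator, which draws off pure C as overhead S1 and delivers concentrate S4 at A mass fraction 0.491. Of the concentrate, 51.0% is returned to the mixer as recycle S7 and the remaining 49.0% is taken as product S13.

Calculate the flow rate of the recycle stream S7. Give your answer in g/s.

Overall A balance (none leaves overhead): A in fresh feed = A in product, i.e. 1356×0.260 = (1−0.510)·S4·0.491.
S4 = 352.56/(0.491×0.490) = 1465.4 g/s.
Recycle S7 = 0.510×1465.4 = 747.35 g/s.

747.4 g/s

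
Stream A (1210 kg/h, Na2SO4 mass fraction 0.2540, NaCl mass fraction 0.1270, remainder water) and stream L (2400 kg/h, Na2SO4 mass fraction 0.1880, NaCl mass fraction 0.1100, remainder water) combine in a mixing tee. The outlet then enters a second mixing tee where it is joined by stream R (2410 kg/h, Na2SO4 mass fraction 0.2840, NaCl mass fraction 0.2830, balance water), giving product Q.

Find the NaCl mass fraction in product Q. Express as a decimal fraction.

0.1827

Overall, product flow = 6020 kg/h.
NaCl in = 1210×0.127 + 2400×0.110 + 2410×0.283 = 1099.7 kg/h.
NaCl fraction in Q = 0.1827.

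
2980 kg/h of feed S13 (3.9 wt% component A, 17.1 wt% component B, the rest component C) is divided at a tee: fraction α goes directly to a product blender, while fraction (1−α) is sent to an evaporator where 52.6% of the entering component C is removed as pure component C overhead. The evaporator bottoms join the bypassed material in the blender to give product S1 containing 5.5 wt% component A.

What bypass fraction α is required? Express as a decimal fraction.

0.300

All 2980×0.039 = 116.22 kg/h of component A reaches S1, so S1 = 116.22/0.055 = 2113.1 kg/h and vapour = 866.91 kg/h.
The evaporator receives (1−α)·2980 of feed at 0.790 component C and removes 0.526 of that component C:
0.526×0.790×(1−α)×2980 = 866.91
(1−α) = 866.91/1238.3 = 0.7001;  α = 0.2999.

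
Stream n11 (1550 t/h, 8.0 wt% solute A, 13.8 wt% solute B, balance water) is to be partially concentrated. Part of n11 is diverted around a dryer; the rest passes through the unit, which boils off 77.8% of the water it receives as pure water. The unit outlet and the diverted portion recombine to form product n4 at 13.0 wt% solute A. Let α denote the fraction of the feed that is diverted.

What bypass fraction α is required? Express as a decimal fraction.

All 1550×0.080 = 124 t/h of solute A reaches n4, so n4 = 124/0.130 = 953.85 t/h and vapour = 596.15 t/h.
The evaporator receives (1−α)·1550 of feed at 0.782 water and removes 0.778 of that water:
0.778×0.782×(1−α)×1550 = 596.15
(1−α) = 596.15/943.01 = 0.6322;  α = 0.3678.

0.368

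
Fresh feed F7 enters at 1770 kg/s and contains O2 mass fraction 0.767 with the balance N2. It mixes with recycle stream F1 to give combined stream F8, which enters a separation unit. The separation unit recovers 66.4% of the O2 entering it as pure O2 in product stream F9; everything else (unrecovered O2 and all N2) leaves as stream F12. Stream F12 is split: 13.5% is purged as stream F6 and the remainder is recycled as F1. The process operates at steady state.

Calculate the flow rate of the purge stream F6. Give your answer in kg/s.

499.2 kg/s

N2 enters only via F7 and leaves only via the purge: 1770×0.233 = 0.135×(N2 in F12), and the separation unit passes all N2, so N2 in F8 = N2 in F12 = 3054.9 kg/s.
O2 in F8: m_A = 1770×0.767 + (1−0.135)·(1−0.664)·m_A, so m_A = 1357.6/0.7094 = 1913.8 kg/s.
F12 = (1−0.664)×1913.8 + 3054.9 = 3697.9 kg/s.
Purge F6 = 0.135×3697.9 = 499.22 kg/s.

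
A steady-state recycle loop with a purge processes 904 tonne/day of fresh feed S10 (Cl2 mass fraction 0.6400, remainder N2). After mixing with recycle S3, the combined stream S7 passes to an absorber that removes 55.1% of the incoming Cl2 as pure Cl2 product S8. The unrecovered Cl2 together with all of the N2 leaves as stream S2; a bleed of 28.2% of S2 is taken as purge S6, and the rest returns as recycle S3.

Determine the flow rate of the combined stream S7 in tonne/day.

2008 tonne/day

N2 enters only via S10 and leaves only via the purge: 904×0.360 = 0.282×(N2 in S2), and the absorber passes all N2, so N2 in S7 = N2 in S2 = 1154 tonne/day.
Cl2 in S7: m_A = 904×0.640 + (1−0.282)·(1−0.551)·m_A, so m_A = 578.56/0.6776 = 853.81 tonne/day.
S7 = 853.81 + 1154 = 2007.9 tonne/day.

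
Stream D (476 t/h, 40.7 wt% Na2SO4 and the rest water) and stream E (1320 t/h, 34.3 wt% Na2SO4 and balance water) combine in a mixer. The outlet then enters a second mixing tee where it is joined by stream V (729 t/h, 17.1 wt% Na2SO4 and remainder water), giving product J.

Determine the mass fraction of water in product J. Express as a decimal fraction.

0.695

Overall, product flow = 2525 t/h.
water in = 476×0.593 + 1320×0.657 + 729×0.829 = 1753.8 t/h.
water fraction in J = 0.695.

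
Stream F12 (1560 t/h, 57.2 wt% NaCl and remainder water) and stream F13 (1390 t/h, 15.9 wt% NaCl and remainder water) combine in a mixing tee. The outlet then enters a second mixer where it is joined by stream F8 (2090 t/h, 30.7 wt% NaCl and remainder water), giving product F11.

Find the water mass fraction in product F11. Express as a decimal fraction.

0.652

Overall, product flow = 5040 t/h.
water in = 1560×0.428 + 1390×0.841 + 2090×0.693 = 3285 t/h.
water fraction in F11 = 0.652.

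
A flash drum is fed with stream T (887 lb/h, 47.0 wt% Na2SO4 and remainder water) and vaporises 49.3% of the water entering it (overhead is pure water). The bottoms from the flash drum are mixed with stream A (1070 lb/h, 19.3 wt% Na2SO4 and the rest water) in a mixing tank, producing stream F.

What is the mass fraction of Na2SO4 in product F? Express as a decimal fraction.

Vapour removed = 0.493×0.530×887 = 231.76 lb/h; concentrate = 655.24 lb/h.
Na2SO4 reaching the mixer = 416.89 (from concentrate) + 1070×0.193 = 623.4 lb/h.
Product flow = 655.24 + 1070 = 1725.2 lb/h; Na2SO4 fraction = 0.361.

0.361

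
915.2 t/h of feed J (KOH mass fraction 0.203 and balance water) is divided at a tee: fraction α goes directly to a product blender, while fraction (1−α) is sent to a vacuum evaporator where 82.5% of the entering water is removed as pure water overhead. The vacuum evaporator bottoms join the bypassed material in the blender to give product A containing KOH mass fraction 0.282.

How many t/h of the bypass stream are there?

525.3 t/h

All 915.2×0.203 = 185.79 t/h of KOH reaches A, so A = 185.79/0.282 = 658.81 t/h and vapour = 256.39 t/h.
The evaporator receives (1−α)·915.2 of feed at 0.797 water and removes 0.825 of that water:
0.825×0.797×(1−α)×915.2 = 256.39
(1−α) = 256.39/601.77 = 0.4261;  α = 0.5739.
Bypass flow = 0.5739×915.2 = 525.27 t/h.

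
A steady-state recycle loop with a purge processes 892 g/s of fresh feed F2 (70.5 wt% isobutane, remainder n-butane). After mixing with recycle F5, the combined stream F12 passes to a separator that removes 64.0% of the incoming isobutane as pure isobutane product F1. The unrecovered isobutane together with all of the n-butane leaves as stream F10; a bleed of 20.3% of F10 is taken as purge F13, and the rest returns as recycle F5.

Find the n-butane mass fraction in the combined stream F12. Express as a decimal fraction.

n-butane enters only via F2 and leaves only via the purge: 892×0.295 = 0.203×(n-butane in F10), and the separator passes all n-butane, so n-butane in F12 = n-butane in F10 = 1296.3 g/s.
isobutane in F12: m_A = 892×0.705 + (1−0.203)·(1−0.640)·m_A, so m_A = 628.86/0.7131 = 881.89 g/s.
F12 = 881.89 + 1296.3 = 2178.1 g/s.
n-butane fraction in F12 = 1296.3/2178.1 = 0.5951.

0.5951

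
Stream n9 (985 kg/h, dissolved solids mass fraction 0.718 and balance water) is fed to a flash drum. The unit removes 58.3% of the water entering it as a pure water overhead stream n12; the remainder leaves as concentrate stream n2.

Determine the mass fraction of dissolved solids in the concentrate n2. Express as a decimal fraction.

dissolved solids is not removed: 985×0.718 = 707.23 kg/h of dissolved solids enters n2.
water entering = 985×0.282 = 277.77 kg/h; overhead removed = 0.583×277.77 = 161.94 kg/h.
Concentrate = 985 − 161.94 = 823.06 kg/h.
Mass fraction = 707.23/823.06 = 0.859.

0.859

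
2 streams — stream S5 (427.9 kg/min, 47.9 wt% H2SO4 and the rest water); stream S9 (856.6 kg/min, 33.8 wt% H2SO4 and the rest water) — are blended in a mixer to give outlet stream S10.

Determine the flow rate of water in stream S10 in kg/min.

water out = water in = 427.9×0.521 + 856.6×0.662 = 790.01 kg/min.

790 kg/min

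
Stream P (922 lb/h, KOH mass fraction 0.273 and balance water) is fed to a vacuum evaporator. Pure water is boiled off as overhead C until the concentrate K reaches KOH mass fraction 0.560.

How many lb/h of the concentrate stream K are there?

449.5 lb/h

KOH is conserved: 922×0.273 = 251.71 lb/h all reports to the concentrate.
Concentrate = 251.71/(target fraction) = 449.47 lb/h.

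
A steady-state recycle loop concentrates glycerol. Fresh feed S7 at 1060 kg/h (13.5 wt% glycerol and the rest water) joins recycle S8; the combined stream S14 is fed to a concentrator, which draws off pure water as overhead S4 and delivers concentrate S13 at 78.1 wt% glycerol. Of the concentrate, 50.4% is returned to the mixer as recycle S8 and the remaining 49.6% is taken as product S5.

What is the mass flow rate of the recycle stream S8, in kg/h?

186.2 kg/h

Overall glycerol balance (none leaves overhead): glycerol in fresh feed = glycerol in product, i.e. 1060×0.135 = (1−0.504)·S13·0.781.
S13 = 143.1/(0.781×0.496) = 369.41 kg/h.
Recycle S8 = 0.504×369.41 = 186.18 kg/h.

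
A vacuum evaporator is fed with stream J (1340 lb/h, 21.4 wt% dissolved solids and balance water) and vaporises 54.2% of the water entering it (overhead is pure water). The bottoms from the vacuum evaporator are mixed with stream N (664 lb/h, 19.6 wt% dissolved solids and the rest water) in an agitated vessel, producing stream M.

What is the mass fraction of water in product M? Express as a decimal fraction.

0.7091

Vapour removed = 0.542×0.786×1340 = 570.86 lb/h; concentrate = 769.14 lb/h.
water reaching the mixer = 482.38 (from concentrate) + 664×0.804 = 1016.2 lb/h.
Product flow = 769.14 + 664 = 1433.1 lb/h; water fraction = 0.7091.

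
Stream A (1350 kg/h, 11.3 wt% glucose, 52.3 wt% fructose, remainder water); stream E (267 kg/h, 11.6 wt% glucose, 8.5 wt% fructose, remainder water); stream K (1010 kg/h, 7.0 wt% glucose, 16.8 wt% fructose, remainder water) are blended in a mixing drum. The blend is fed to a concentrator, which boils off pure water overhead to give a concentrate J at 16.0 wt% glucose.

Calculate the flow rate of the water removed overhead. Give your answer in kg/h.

glucose entering = 1350×0.113 + 267×0.116 + 1010×0.070 = 254.22 kg/h.
All glucose reports to J, so J = 254.22/0.160 = 1588.9 kg/h.
Total feed = 2627 kg/h; overhead = 2627 − 1588.9 = 1038.1 kg/h.

1038 kg/h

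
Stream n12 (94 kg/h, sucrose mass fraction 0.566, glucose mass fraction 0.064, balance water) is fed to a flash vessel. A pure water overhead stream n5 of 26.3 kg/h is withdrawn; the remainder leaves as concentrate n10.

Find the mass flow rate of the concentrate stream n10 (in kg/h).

67.7 kg/h

Concentrate = 94 − 26.3 = 67.7 kg/h.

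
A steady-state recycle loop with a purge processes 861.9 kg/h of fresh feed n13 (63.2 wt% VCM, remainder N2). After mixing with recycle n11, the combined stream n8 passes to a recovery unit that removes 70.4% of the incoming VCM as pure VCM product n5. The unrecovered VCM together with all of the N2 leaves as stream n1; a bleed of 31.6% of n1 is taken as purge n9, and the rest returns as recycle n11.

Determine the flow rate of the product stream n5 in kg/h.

480.8 kg/h

VCM in n8: m_A = 861.9×0.632 + (1−0.316)·(1−0.704)·m_A, so m_A = 544.72/0.7975 = 683 kg/h.
Product n5 = 0.704×683 = 480.84 kg/h.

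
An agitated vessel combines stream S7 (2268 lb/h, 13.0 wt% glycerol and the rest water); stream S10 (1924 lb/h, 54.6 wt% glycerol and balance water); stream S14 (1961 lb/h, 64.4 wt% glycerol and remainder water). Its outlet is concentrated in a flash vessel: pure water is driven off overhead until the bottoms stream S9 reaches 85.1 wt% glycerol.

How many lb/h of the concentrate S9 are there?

3065 lb/h

glycerol entering = 2268×0.130 + 1924×0.546 + 1961×0.644 = 2608.2 lb/h.
All glycerol reports to S9, so S9 = 2608.2/0.851 = 3064.9 lb/h.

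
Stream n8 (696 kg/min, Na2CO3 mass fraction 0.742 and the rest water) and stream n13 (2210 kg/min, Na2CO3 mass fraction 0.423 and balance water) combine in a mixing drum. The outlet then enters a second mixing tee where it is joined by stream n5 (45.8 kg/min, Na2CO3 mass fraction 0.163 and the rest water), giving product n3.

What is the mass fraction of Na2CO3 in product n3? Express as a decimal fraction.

Overall, product flow = 2951.8 kg/min.
Na2CO3 in = 696×0.742 + 2210×0.423 + 45.8×0.163 = 1458.7 kg/min.
Na2CO3 fraction in n3 = 0.494.

0.494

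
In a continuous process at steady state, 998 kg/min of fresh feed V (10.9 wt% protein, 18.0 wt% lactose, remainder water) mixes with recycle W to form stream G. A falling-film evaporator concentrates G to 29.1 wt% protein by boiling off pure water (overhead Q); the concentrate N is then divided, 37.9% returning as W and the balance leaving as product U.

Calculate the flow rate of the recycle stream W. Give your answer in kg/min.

228.1 kg/min

Overall protein balance (none leaves overhead): protein in fresh feed = protein in product, i.e. 998×0.109 = (1−0.379)·N·0.291.
N = 108.78/(0.291×0.621) = 601.97 kg/min.
Recycle W = 0.379×601.97 = 228.15 kg/min.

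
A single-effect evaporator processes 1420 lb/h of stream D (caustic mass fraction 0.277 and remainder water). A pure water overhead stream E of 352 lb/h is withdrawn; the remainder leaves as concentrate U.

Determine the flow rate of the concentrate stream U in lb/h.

1068 lb/h

Concentrate = 1420 − 352 = 1068 lb/h.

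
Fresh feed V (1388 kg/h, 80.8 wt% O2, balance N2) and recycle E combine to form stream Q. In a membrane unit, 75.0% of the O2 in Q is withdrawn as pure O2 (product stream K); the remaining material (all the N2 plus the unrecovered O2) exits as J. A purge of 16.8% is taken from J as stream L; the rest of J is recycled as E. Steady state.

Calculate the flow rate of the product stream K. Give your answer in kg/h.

O2 in Q: m_A = 1388×0.808 + (1−0.168)·(1−0.750)·m_A, so m_A = 1121.5/0.7920 = 1416 kg/h.
Product K = 0.750×1416 = 1062 kg/h.

1062 kg/h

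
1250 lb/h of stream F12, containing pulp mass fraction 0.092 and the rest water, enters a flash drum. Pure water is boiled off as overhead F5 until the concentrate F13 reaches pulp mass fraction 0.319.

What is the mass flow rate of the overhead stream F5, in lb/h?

pulp is conserved: 1250×0.092 = 115 lb/h all reports to the concentrate.
Concentrate = 115/(target fraction) = 360.5 lb/h.
Overhead = 1250 − 360.5 = 889.5 lb/h.

889.5 lb/h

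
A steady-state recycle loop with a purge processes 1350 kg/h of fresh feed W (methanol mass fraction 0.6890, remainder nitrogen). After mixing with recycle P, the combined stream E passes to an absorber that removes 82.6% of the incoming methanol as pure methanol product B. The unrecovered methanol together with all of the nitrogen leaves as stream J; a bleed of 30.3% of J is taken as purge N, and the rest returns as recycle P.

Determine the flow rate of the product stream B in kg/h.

874.3 kg/h

methanol in E: m_A = 1350×0.689 + (1−0.303)·(1−0.826)·m_A, so m_A = 930.15/0.8787 = 1058.5 kg/h.
Product B = 0.826×1058.5 = 874.34 kg/h.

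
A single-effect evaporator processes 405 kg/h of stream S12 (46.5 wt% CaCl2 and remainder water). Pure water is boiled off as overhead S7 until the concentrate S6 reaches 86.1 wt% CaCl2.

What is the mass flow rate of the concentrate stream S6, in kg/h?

218.7 kg/h

CaCl2 is conserved: 405×0.465 = 188.33 kg/h all reports to the concentrate.
Concentrate = 188.33/(target fraction) = 218.73 kg/h.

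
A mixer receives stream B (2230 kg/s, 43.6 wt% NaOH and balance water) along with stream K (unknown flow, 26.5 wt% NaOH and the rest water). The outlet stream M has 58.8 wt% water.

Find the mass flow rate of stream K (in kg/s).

364.1 kg/s

Let K be the unknown flow. Total out = 2230 + K.
water balance: 1257.7 + 0.735·K = 0.588·(2230 + K)
(0.735 − 0.588)·K = 0.588×2230 − 1257.7 = 53.52
K = 53.52 / 0.147 = 364.08 kg/s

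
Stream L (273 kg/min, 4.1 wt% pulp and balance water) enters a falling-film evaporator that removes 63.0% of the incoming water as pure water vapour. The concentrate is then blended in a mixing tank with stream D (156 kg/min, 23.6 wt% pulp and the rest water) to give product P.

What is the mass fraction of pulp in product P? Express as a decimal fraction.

Vapour removed = 0.630×0.959×273 = 164.94 kg/min; concentrate = 108.06 kg/min.
pulp reaching the mixer = 11.193 (from concentrate) + 156×0.236 = 48.009 kg/min.
Product flow = 108.06 + 156 = 264.06 kg/min; pulp fraction = 0.182.

0.182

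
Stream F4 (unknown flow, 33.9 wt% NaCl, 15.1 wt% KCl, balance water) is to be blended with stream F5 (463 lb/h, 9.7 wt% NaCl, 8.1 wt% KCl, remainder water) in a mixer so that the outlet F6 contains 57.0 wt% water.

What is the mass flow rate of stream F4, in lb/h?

Let F4 be the unknown flow. Total out = 463 + F4.
water balance: 380.59 + 0.510·F4 = 0.570·(463 + F4)
(0.510 − 0.570)·F4 = 0.570×463 − 380.59 = -116.68
F4 = -116.68 / -0.060 = 1944.6 lb/h

1945 lb/h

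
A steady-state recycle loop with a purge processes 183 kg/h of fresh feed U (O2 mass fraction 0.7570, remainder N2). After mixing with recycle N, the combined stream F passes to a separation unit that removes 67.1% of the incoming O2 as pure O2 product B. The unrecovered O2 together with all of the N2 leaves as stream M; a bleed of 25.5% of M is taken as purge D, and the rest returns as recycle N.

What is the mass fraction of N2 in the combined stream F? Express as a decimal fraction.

N2 enters only via U and leaves only via the purge: 183×0.243 = 0.255×(N2 in M), and the separation unit passes all N2, so N2 in F = N2 in M = 174.39 kg/h.
O2 in F: m_A = 183×0.757 + (1−0.255)·(1−0.671)·m_A, so m_A = 138.53/0.7549 = 183.51 kg/h.
F = 183.51 + 174.39 = 357.9 kg/h.
N2 fraction in F = 174.39/357.9 = 0.4873.

0.4873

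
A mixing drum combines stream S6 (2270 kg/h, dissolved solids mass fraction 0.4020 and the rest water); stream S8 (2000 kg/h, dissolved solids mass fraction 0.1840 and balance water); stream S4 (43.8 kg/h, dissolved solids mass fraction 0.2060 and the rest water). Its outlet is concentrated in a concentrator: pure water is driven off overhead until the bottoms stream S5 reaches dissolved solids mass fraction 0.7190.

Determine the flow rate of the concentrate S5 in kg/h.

dissolved solids entering = 2270×0.402 + 2000×0.184 + 43.8×0.206 = 1289.6 kg/h.
All dissolved solids reports to S5, so S5 = 1289.6/0.719 = 1793.6 kg/h.

1794 kg/h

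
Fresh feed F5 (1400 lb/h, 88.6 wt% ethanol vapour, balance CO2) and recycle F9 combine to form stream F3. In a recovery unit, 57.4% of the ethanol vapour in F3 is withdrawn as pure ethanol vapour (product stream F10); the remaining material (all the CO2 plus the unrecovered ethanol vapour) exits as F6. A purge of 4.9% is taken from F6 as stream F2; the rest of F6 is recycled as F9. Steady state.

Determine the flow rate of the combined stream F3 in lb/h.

CO2 enters only via F5 and leaves only via the purge: 1400×0.114 = 0.049×(CO2 in F6), and the recovery unit passes all CO2, so CO2 in F3 = CO2 in F6 = 3257.1 lb/h.
ethanol vapour in F3: m_A = 1400×0.886 + (1−0.049)·(1−0.574)·m_A, so m_A = 1240.4/0.5949 = 2085.1 lb/h.
F3 = 2085.1 + 3257.1 = 5342.3 lb/h.

5342 lb/h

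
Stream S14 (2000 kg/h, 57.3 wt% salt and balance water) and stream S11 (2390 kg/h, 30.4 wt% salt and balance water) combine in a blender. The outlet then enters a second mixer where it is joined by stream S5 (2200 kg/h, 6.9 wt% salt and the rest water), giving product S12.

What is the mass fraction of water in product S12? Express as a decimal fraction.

0.693

Overall, product flow = 6590 kg/h.
water in = 2000×0.427 + 2390×0.696 + 2200×0.931 = 4565.6 kg/h.
water fraction in S12 = 0.693.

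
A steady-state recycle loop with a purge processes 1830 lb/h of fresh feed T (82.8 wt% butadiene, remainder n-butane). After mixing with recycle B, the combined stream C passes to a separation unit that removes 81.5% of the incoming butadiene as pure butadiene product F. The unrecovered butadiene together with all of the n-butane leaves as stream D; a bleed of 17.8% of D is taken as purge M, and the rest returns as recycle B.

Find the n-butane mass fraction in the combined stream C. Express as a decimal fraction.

0.497

n-butane enters only via T and leaves only via the purge: 1830×0.172 = 0.178×(n-butane in D), and the separation unit passes all n-butane, so n-butane in C = n-butane in D = 1768.3 lb/h.
butadiene in C: m_A = 1830×0.828 + (1−0.178)·(1−0.815)·m_A, so m_A = 1515.2/0.8479 = 1787 lb/h.
C = 1787 + 1768.3 = 3555.3 lb/h.
n-butane fraction in C = 1768.3/3555.3 = 0.497.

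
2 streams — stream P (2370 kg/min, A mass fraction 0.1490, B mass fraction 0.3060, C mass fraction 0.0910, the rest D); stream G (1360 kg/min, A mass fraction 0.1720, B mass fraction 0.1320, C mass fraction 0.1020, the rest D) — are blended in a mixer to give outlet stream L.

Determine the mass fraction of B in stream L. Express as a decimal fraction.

0.2426

Total flow out = 2370 + 1360 = 3730 kg/min.
B in = 2370×0.306 + 1360×0.132 = 904.74 kg/min.
B mass fraction in L = 904.74/3730 = 0.2426.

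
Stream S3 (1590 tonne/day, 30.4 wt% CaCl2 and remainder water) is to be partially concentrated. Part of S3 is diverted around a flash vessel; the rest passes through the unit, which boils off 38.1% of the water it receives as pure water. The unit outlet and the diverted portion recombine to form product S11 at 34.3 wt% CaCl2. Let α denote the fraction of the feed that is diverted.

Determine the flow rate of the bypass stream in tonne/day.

908.2 tonne/day

All 1590×0.304 = 483.36 tonne/day of CaCl2 reaches S11, so S11 = 483.36/0.343 = 1409.2 tonne/day and vapour = 180.79 tonne/day.
The evaporator receives (1−α)·1590 of feed at 0.696 water and removes 0.381 of that water:
0.381×0.696×(1−α)×1590 = 180.79
(1−α) = 180.79/421.63 = 0.4288;  α = 0.5712.
Bypass flow = 0.5712×1590 = 908.24 tonne/day.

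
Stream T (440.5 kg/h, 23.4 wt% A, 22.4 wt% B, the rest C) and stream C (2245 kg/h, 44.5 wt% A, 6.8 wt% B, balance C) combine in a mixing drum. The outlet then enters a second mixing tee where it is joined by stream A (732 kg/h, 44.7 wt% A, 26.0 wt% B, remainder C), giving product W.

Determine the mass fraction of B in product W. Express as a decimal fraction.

Overall, product flow = 3417.5 kg/h.
B in = 440.5×0.224 + 2245×0.068 + 732×0.260 = 441.65 kg/h.
B fraction in W = 0.129.

0.129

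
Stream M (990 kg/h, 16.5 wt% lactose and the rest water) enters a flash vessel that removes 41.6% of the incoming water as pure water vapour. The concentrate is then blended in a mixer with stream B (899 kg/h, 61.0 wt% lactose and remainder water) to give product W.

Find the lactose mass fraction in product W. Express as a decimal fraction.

Vapour removed = 0.416×0.835×990 = 343.89 kg/h; concentrate = 646.11 kg/h.
lactose reaching the mixer = 163.35 (from concentrate) + 899×0.610 = 711.74 kg/h.
Product flow = 646.11 + 899 = 1545.1 kg/h; lactose fraction = 0.4606.

0.4606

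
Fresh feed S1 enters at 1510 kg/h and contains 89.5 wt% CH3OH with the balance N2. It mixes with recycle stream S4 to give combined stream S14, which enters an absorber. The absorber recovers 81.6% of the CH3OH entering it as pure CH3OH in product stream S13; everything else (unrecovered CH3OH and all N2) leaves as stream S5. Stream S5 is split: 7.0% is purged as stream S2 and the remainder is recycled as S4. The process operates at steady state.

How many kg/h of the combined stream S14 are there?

N2 enters only via S1 and leaves only via the purge: 1510×0.105 = 0.070×(N2 in S5), and the absorber passes all N2, so N2 in S14 = N2 in S5 = 2265 kg/h.
CH3OH in S14: m_A = 1510×0.895 + (1−0.070)·(1−0.816)·m_A, so m_A = 1351.5/0.8289 = 1630.5 kg/h.
S14 = 1630.5 + 2265 = 3895.5 kg/h.

3895 kg/h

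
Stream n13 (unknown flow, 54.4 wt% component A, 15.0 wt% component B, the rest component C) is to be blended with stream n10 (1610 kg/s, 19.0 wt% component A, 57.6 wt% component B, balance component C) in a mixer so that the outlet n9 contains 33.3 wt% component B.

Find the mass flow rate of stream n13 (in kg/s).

Let n13 be the unknown flow. Total out = 1610 + n13.
component B balance: 927.36 + 0.150·n13 = 0.333·(1610 + n13)
(0.150 − 0.333)·n13 = 0.333×1610 − 927.36 = -391.23
n13 = -391.23 / -0.183 = 2137.9 kg/s

2138 kg/s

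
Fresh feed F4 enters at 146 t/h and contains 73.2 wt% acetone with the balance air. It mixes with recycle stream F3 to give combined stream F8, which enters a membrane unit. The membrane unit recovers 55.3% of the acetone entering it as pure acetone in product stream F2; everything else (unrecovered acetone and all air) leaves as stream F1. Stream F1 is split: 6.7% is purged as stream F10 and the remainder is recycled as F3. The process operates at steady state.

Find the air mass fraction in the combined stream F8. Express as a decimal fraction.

air enters only via F4 and leaves only via the purge: 146×0.268 = 0.067×(air in F1), and the membrane unit passes all air, so air in F8 = air in F1 = 584 t/h.
acetone in F8: m_A = 146×0.732 + (1−0.067)·(1−0.553)·m_A, so m_A = 106.87/0.5829 = 183.33 t/h.
F8 = 183.33 + 584 = 767.33 t/h.
air fraction in F8 = 584/767.33 = 0.7611.

0.7611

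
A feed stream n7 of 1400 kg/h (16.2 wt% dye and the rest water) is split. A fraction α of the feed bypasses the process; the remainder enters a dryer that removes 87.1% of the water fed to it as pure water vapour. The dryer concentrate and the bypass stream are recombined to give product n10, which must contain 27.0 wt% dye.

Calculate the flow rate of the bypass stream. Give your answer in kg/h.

632.8 kg/h

All 1400×0.162 = 226.8 kg/h of dye reaches n10, so n10 = 226.8/0.270 = 840 kg/h and vapour = 560 kg/h.
The evaporator receives (1−α)·1400 of feed at 0.838 water and removes 0.871 of that water:
0.871×0.838×(1−α)×1400 = 560
(1−α) = 560/1021.9 = 0.5480;  α = 0.4520.
Bypass flow = 0.4520×1400 = 632.77 kg/h.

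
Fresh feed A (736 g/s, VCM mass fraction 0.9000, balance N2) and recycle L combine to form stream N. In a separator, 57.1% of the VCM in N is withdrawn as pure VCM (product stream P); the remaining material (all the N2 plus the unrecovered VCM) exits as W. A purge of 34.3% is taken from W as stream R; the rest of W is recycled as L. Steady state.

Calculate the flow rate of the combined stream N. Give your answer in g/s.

1137 g/s

N2 enters only via A and leaves only via the purge: 736×0.100 = 0.343×(N2 in W), and the separator passes all N2, so N2 in N = N2 in W = 214.58 g/s.
VCM in N: m_A = 736×0.900 + (1−0.343)·(1−0.571)·m_A, so m_A = 662.4/0.7181 = 922.37 g/s.
N = 922.37 + 214.58 = 1137 g/s.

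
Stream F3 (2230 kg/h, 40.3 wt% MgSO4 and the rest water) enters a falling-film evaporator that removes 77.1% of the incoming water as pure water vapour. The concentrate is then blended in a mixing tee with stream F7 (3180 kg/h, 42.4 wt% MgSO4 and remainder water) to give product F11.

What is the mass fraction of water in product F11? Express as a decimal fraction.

0.487

Vapour removed = 0.771×0.597×2230 = 1026.4 kg/h; concentrate = 1203.6 kg/h.
water reaching the mixer = 304.87 (from concentrate) + 3180×0.576 = 2136.5 kg/h.
Product flow = 1203.6 + 3180 = 4383.6 kg/h; water fraction = 0.487.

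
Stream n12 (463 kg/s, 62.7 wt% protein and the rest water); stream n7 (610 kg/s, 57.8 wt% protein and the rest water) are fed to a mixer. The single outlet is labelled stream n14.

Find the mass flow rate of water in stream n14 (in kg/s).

water out = water in = 463×0.373 + 610×0.422 = 430.12 kg/s.

430.1 kg/s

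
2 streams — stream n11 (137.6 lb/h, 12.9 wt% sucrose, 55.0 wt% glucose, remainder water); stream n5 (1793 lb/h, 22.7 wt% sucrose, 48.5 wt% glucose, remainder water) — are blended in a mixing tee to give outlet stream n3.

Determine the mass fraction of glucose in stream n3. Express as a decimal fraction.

0.4896

Total flow out = 137.6 + 1793 = 1930.6 lb/h.
glucose in = 137.6×0.550 + 1793×0.485 = 945.29 lb/h.
glucose mass fraction in n3 = 945.29/1930.6 = 0.4896.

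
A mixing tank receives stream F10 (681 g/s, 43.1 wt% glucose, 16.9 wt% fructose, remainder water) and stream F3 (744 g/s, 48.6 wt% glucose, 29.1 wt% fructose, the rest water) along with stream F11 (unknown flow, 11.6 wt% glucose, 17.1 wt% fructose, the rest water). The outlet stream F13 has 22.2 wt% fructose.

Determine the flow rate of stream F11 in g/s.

Let F11 be the unknown flow. Total out = 1425 + F11.
fructose balance: 331.59 + 0.171·F11 = 0.222·(1425 + F11)
(0.171 − 0.222)·F11 = 0.222×1425 − 331.59 = -15.243
F11 = -15.243 / -0.051 = 298.88 g/s

298.9 g/s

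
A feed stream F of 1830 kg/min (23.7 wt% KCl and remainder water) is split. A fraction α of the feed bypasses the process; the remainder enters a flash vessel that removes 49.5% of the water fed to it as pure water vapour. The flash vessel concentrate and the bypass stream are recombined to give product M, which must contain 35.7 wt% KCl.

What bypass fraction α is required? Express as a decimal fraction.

All 1830×0.237 = 433.71 kg/min of KCl reaches M, so M = 433.71/0.357 = 1214.9 kg/min and vapour = 615.13 kg/min.
The evaporator receives (1−α)·1830 of feed at 0.763 water and removes 0.495 of that water:
0.495×0.763×(1−α)×1830 = 615.13
(1−α) = 615.13/691.16 = 0.8900;  α = 0.1100.

0.110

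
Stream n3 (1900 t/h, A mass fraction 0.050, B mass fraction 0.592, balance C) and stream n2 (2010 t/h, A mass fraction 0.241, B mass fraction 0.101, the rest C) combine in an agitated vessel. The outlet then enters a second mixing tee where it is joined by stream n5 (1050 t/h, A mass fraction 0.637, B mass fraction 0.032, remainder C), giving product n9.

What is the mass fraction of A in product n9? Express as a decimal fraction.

0.252

Overall, product flow = 4960 t/h.
A in = 1900×0.050 + 2010×0.241 + 1050×0.637 = 1248.3 t/h.
A fraction in n9 = 0.252.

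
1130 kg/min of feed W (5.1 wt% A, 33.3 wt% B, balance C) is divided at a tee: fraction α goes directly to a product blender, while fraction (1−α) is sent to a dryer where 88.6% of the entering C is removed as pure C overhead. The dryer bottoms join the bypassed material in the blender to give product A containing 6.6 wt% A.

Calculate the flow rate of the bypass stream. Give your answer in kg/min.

All 1130×0.051 = 57.63 kg/min of A reaches A, so A = 57.63/0.066 = 873.18 kg/min and vapour = 256.82 kg/min.
The evaporator receives (1−α)·1130 of feed at 0.616 C and removes 0.886 of that C:
0.886×0.616×(1−α)×1130 = 256.82
(1−α) = 256.82/616.73 = 0.4164;  α = 0.5836.
Bypass flow = 0.5836×1130 = 659.44 kg/min.

659.4 kg/min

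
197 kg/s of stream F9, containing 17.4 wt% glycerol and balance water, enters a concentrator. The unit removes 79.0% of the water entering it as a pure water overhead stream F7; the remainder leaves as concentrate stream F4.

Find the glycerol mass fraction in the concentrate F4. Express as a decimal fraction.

0.5008

glycerol is not removed: 197×0.174 = 34.278 kg/s of glycerol enters F4.
water entering = 197×0.826 = 162.72 kg/s; overhead removed = 0.790×162.72 = 128.55 kg/s.
Concentrate = 197 − 128.55 = 68.45 kg/s.
Mass fraction = 34.278/68.45 = 0.5008.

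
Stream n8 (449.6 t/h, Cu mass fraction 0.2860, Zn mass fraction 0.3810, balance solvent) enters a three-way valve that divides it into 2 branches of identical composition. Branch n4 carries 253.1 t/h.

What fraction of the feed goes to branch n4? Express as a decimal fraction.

Fraction to n4 = 253.1/449.6 = 0.5629.

0.563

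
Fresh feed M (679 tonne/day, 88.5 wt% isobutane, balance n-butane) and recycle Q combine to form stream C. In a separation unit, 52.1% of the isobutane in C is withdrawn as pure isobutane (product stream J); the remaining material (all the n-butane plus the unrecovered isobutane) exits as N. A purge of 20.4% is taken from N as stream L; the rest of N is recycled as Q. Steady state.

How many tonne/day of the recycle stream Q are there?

675 tonne/day

n-butane enters only via M and leaves only via the purge: 679×0.115 = 0.204×(n-butane in N), and the separation unit passes all n-butane, so n-butane in C = n-butane in N = 382.77 tonne/day.
isobutane in C: m_A = 679×0.885 + (1−0.204)·(1−0.521)·m_A, so m_A = 600.91/0.6187 = 971.23 tonne/day.
N = (1−0.521)×971.23 + 382.77 = 847.99 tonne/day.
Recycle Q = (1−0.204)×847.99 = 675 tonne/day.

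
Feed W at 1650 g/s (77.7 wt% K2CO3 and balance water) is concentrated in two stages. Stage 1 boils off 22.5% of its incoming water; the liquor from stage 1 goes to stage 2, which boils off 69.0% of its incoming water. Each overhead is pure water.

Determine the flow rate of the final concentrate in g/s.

1370 g/s

water in feed = 1650×0.223 = 367.95 g/s.
After stage 1: water left = (1−0.225)×367.95 = 285.16; stream total = 1567.2 g/s.
After stage 2: water left = (1−0.690)×285.16 = 88.4; final concentrate = 1370.4 g/s.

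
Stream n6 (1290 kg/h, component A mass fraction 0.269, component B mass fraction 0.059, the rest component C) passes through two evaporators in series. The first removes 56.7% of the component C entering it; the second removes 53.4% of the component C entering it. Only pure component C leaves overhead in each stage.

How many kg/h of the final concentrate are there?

598 kg/h

component C in feed = 1290×0.672 = 866.88 kg/h.
After stage 1: component C left = (1−0.567)×866.88 = 375.36; stream total = 798.48 kg/h.
After stage 2: component C left = (1−0.534)×375.36 = 174.92; final concentrate = 598.04 kg/h.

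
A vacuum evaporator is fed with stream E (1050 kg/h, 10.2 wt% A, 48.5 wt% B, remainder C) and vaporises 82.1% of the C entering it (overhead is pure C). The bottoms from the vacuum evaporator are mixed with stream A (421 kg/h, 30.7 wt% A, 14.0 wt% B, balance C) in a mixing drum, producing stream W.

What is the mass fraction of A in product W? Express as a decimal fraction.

0.212

Vapour removed = 0.821×0.413×1050 = 356.03 kg/h; concentrate = 693.97 kg/h.
A reaching the mixer = 107.1 (from concentrate) + 421×0.307 = 236.35 kg/h.
Product flow = 693.97 + 421 = 1115 kg/h; A fraction = 0.212.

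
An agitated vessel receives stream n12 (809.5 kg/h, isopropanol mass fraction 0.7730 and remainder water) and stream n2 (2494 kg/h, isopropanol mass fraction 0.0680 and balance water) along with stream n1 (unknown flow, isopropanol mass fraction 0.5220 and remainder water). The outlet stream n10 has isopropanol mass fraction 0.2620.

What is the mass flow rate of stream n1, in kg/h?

269.9 kg/h

Let n1 be the unknown flow. Total out = 3303.5 + n1.
isopropanol balance: 795.34 + 0.522·n1 = 0.262·(3303.5 + n1)
(0.522 − 0.262)·n1 = 0.262×3303.5 − 795.34 = 70.182
n1 = 70.182 / 0.260 = 269.93 kg/h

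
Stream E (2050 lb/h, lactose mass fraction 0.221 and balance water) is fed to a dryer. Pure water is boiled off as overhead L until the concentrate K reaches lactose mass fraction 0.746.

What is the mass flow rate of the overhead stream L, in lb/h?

1443 lb/h

lactose is conserved: 2050×0.221 = 453.05 lb/h all reports to the concentrate.
Concentrate = 453.05/(target fraction) = 607.31 lb/h.
Overhead = 2050 − 607.31 = 1442.7 lb/h.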